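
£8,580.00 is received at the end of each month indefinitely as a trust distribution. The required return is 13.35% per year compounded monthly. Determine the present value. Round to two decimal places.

£771,235.96

Periodic rate r = 0.1335/12 per month.
Level perpetuity: PV = PMT / r = 8,580 / (0.1335/12) = £771,235.96.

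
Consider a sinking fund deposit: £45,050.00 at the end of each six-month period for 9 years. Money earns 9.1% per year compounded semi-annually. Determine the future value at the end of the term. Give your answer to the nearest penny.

This is an ordinary annuity: 18 deposits of £45,050.00 at the end of each six-month period.
Periodic rate r = 0.091/2 per half-year; n is counted in half-years.
FV = PMT × [((1+r)^n − 1)/r] = 45,050 × [(1+r)^18 − 1] / r = £1,215,435.84

£1,215,435.84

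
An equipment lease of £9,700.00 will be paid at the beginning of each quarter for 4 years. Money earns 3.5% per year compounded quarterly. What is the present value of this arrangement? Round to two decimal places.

This is an annuity due: 16 payments of £9,700.00 at the beginning of each quarter.
Periodic rate r = 0.035/4 per quarter; n is counted in quarters.
PV = PMT × [(1 − (1+r)^−n)/r] × (1+r) = 9,700 × [1 − (1+r)^−16] / r × (1+r) = £145,500.76

£145,500.76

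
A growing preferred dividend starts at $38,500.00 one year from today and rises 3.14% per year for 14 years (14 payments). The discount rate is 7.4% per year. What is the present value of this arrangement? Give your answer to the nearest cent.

Periodic rate r = 0.074 per year.
Growing ordinary annuity: PV = PMT₁ × [1 − ((1+g)/(1+r))^n] / (r − g) = 38,500 × [1 − ((1+0.0314)/(1+r))^14] / (r − 0.0314) = $390,928.76.

$390,928.76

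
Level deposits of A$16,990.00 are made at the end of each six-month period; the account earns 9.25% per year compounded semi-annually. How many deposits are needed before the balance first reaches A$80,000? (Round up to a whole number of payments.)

5 payments

Periodic rate r = 0.0925/2 per half-year; n is counted in half-years.
Ordinary annuity FV: 80,000 = 16,990 × [((1+r)^n − 1)/r].
(1+r)^n = 1 + 80,000 × r / 16,990, so n = ln(1 + 80,000·r/16,990) / ln(1+r) = 4.36.
Round up to a whole number of payments: n = 5.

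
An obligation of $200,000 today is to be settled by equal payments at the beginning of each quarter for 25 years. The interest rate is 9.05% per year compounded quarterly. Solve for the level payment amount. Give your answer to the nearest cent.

Level annuity due; solve PV = PMT × [(1 − (1+r)^−n)/r] × (1+r) for PMT.
Periodic rate r = 0.0905/4 per quarter; n is counted in quarters.
With n = 100: PMT = 200,000 / ([(1 − (1+r)^−n)/r] × (1+r)) = $4,953.68

$4,953.68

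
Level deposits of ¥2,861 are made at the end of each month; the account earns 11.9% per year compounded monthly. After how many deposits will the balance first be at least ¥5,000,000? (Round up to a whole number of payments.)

295 payments

Periodic rate r = 0.119/12 per month; n is counted in months.
Ordinary annuity FV: 5,000,000 = 2,861 × [((1+r)^n − 1)/r].
(1+r)^n = 1 + 5,000,000 × r / 2,861, so n = ln(1 + 5,000,000·r/2,861) / ln(1+r) = 294.75.
Round up to a whole number of payments: n = 295.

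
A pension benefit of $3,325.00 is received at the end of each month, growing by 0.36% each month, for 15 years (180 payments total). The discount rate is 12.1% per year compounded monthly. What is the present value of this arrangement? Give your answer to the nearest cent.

$351,932.06

Periodic rate r = 0.121/12 per month; n is counted in months.
Growing ordinary annuity: PV = PMT₁ × [1 − ((1+g)/(1+r))^n] / (r − g) = 3,325 × [1 − ((1+0.0036)/(1+r))^180] / (r − 0.0036) = $351,932.06.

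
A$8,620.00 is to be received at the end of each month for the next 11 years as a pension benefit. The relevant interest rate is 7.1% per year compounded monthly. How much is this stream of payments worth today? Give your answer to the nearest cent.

A$788,179.35

This is an ordinary annuity: 132 payments of A$8,620.00 at the end of each month.
Periodic rate r = 0.071/12 per month; n is counted in months.
PV = PMT × [(1 − (1+r)^−n)/r] = 8,620 × [1 − (1+r)^−132] / r = A$788,179.35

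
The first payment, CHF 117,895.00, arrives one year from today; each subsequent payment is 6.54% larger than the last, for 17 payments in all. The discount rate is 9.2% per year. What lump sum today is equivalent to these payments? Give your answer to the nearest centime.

Periodic rate r = 0.092 per year.
Growing ordinary annuity: PV = PMT₁ × [1 − ((1+g)/(1+r))^n] / (r − g) = 117,895 × [1 − ((1+0.0654)/(1+r))^17] / (r − 0.0654) = CHF 1,517,772.98.

CHF 1,517,772.98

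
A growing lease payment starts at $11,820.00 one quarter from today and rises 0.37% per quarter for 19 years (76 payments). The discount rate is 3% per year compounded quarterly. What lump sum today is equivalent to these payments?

$776,488.17

Periodic rate r = 0.03/4 per quarter; n is counted in quarters.
Growing ordinary annuity: PV = PMT₁ × [1 − ((1+g)/(1+r))^n] / (r − g) = 11,820 × [1 − ((1+0.0037)/(1+r))^76] / (r − 0.0037) = $776,488.17.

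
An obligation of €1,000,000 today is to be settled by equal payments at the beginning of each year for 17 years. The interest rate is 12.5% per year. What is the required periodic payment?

€128,455.54

Level annuity due; solve PV = PMT × [(1 − (1+r)^−n)/r] × (1+r) for PMT.
Periodic rate r = 0.125 per year.
With n = 17: PMT = 1,000,000 / ([(1 − (1+r)^−n)/r] × (1+r)) = €128,455.54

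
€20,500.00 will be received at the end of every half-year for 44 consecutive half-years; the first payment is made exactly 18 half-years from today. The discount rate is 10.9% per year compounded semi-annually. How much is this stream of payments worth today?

Ordinary annuity of 44 payments, first payment at period 18.
Periodic rate r = 0.109/2 per half-year; n is counted in half-years.
The ordinary-annuity PV formula values the stream one period before the first payment (period 17); discount that back 17 periods:
PV₀ = 20,500 × [1 − (1+r)^−44] / r × (1+r)^−17 = €137,829.23

€137,829.23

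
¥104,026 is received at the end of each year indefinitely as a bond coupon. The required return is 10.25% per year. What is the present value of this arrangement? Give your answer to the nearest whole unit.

¥1,014,888

Periodic rate r = 0.1025 per year.
Level perpetuity: PV = PMT / r = 104,026 / (0.1025) = ¥1,014,888.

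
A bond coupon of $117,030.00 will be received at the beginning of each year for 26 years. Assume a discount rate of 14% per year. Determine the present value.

This is an annuity due: 26 payments of $117,030.00 at the beginning of each year.
Periodic rate r = 0.14 per year.
PV = PMT × [(1 − (1+r)^−n)/r] × (1+r) = 117,030 × [1 − (1+r)^−26] / r × (1+r) = $921,368.70

$921,368.70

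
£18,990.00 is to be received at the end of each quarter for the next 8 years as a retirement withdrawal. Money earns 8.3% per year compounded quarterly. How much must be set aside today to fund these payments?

£440,844.35

This is an ordinary annuity: 32 payments of £18,990.00 at the end of each quarter.
Periodic rate r = 0.083/4 per quarter; n is counted in quarters.
PV = PMT × [(1 − (1+r)^−n)/r] = 18,990 × [1 − (1+r)^−32] / r = £440,844.35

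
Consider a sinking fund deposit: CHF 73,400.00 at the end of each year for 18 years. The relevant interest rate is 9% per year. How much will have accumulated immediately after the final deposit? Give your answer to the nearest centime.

CHF 3,031,518.21

This is an ordinary annuity: 18 deposits of CHF 73,400.00 at the end of each year.
Periodic rate r = 0.09 per year.
FV = PMT × [((1+r)^n − 1)/r] = 73,400 × [(1+r)^18 − 1] / r = CHF 3,031,518.21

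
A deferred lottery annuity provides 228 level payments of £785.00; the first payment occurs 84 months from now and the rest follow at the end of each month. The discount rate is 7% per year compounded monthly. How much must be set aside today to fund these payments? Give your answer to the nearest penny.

£60,993.56

Ordinary annuity of 228 payments, first payment at period 84.
Periodic rate r = 0.07/12 per month; n is counted in months.
The ordinary-annuity PV formula values the stream one period before the first payment (period 83); discount that back 83 periods:
PV₀ = 785 × [1 − (1+r)^−228] / r × (1+r)^−83 = £60,993.56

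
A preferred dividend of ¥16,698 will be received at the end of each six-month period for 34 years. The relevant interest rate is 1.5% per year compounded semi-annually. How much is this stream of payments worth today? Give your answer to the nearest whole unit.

This is an ordinary annuity: 68 payments of ¥16,698 at the end of each six-month period.
Periodic rate r = 0.015/2 per half-year; n is counted in half-years.
PV = PMT × [(1 − (1+r)^−n)/r] = 16,698 × [1 − (1+r)^−68] / r = ¥886,910

¥886,910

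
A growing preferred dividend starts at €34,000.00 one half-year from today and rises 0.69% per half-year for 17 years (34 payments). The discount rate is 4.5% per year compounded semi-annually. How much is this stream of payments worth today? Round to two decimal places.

€887,265.15

Periodic rate r = 0.045/2 per half-year; n is counted in half-years.
Growing ordinary annuity: PV = PMT₁ × [1 − ((1+g)/(1+r))^n] / (r − g) = 34,000 × [1 − ((1+0.0069)/(1+r))^34] / (r − 0.0069) = €887,265.15.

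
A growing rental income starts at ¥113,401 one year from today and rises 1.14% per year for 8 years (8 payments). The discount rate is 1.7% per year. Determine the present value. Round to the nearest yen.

Periodic rate r = 0.017 per year.
Growing ordinary annuity: PV = PMT₁ × [1 − ((1+g)/(1+r))^n] / (r − g) = 113,401 × [1 − ((1+0.0114)/(1+r))^8] / (r − 0.0114) = ¥875,040.

¥875,040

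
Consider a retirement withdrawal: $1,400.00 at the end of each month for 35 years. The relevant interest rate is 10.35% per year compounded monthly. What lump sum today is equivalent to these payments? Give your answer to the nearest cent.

$157,914.48

This is an ordinary annuity: 420 payments of $1,400.00 at the end of each month.
Periodic rate r = 0.1035/12 per month; n is counted in months.
PV = PMT × [(1 − (1+r)^−n)/r] = 1,400 × [1 − (1+r)^−420] / r = $157,914.48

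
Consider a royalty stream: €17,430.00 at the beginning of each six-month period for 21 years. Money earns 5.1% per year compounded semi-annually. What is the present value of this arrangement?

€457,517.72

This is an annuity due: 42 payments of €17,430.00 at the beginning of each six-month period.
Periodic rate r = 0.051/2 per half-year; n is counted in half-years.
PV = PMT × [(1 − (1+r)^−n)/r] × (1+r) = 17,430 × [1 − (1+r)^−42] / r × (1+r) = €457,517.72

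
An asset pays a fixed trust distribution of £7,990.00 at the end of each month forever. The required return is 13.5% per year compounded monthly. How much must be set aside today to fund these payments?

Periodic rate r = 0.135/12 per month.
Level perpetuity: PV = PMT / r = 7,990 / (0.135/12) = £710,222.22.

£710,222.22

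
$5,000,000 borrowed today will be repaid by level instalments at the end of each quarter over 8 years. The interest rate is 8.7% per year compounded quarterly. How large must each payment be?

Level ordinary annuity; solve PV = PMT × [(1 − (1+r)^−n)/r] for PMT.
Periodic rate r = 0.087/4 per quarter; n is counted in quarters.
With n = 32: PMT = 5,000,000 / ([(1 − (1+r)^−n)/r]) = $218,509.26

$218,509.26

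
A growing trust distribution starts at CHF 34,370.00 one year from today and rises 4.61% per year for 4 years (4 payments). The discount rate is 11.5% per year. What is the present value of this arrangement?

Periodic rate r = 0.115 per year.
Growing ordinary annuity: PV = PMT₁ × [1 − ((1+g)/(1+r))^n] / (r − g) = 34,370 × [1 − ((1+0.0461)/(1+r))^4] / (r − 0.0461) = CHF 112,335.20.

CHF 112,335.20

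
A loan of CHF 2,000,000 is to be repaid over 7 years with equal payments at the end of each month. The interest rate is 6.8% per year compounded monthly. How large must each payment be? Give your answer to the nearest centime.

CHF 29,990.20

Level ordinary annuity; solve PV = PMT × [(1 − (1+r)^−n)/r] for PMT.
Periodic rate r = 0.068/12 per month; n is counted in months.
With n = 84: PMT = 2,000,000 / ([(1 − (1+r)^−n)/r]) = CHF 29,990.20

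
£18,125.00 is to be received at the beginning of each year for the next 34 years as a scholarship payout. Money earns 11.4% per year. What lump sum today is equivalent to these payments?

This is an annuity due: 34 payments of £18,125.00 at the beginning of each year.
Periodic rate r = 0.114 per year.
PV = PMT × [(1 − (1+r)^−n)/r] × (1+r) = 18,125 × [1 − (1+r)^−34] / r × (1+r) = £172,606.38

£172,606.38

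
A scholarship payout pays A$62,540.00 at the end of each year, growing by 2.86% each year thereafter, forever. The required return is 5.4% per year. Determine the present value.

Periodic rate r = 0.054 per year.
Growing perpetuity (Gordon): PV = PMT₁ / (r − g) = 62,540 / (r − 0.0286) = A$2,462,204.72.

A$2,462,204.72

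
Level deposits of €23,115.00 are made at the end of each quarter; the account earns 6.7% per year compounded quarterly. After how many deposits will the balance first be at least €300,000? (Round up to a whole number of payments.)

Periodic rate r = 0.067/4 per quarter; n is counted in quarters.
Ordinary annuity FV: 300,000 = 23,115 × [((1+r)^n − 1)/r].
(1+r)^n = 1 + 300,000 × r / 23,115, so n = ln(1 + 300,000·r/23,115) / ln(1+r) = 11.84.
Round up to a whole number of payments: n = 12.

12 payments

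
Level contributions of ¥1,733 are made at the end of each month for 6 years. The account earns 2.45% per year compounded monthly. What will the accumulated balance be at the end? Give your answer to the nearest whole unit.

This is an ordinary annuity: 72 deposits of ¥1,733 at the end of each month.
Periodic rate r = 0.0245/12 per month; n is counted in months.
FV = PMT × [((1+r)^n − 1)/r] = 1,733 × [(1+r)^72 − 1] / r = ¥134,266

¥134,266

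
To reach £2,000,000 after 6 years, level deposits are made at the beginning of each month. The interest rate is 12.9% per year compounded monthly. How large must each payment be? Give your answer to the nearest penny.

£18,345.52

Level annuity due; solve FV = PMT × [((1+r)^n − 1)/r] × (1+r) for PMT.
Periodic rate r = 0.129/12 per month; n is counted in months.
With n = 72: PMT = 2,000,000 / ([((1+r)^n − 1)/r] × (1+r)) = £18,345.52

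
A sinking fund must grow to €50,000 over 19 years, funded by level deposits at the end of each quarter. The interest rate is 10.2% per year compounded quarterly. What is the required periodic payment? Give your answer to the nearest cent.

€220.66

Level ordinary annuity; solve FV = PMT × [((1+r)^n − 1)/r] for PMT.
Periodic rate r = 0.102/4 per quarter; n is counted in quarters.
With n = 76: PMT = 50,000 / ([((1+r)^n − 1)/r]) = €220.66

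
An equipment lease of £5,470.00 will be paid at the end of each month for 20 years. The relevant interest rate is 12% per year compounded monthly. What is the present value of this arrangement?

This is an ordinary annuity: 240 payments of £5,470.00 at the end of each month.
Periodic rate r = 0.12/12 per month; n is counted in months.
PV = PMT × [(1 − (1+r)^−n)/r] = 5,470 × [1 − (1+r)^−240] / r = £496,782.21

£496,782.21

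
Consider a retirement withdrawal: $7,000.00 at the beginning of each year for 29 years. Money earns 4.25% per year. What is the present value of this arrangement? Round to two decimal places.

$120,351.29

This is an annuity due: 29 payments of $7,000.00 at the beginning of each year.
Periodic rate r = 0.0425 per year.
PV = PMT × [(1 − (1+r)^−n)/r] × (1+r) = 7,000 × [1 − (1+r)^−29] / r × (1+r) = $120,351.29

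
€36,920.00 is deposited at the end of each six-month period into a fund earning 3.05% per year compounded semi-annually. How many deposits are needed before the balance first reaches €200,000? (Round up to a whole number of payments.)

6 payments

Periodic rate r = 0.0305/2 per half-year; n is counted in half-years.
Ordinary annuity FV: 200,000 = 36,920 × [((1+r)^n − 1)/r].
(1+r)^n = 1 + 200,000 × r / 36,920, so n = ln(1 + 200,000·r/36,920) / ln(1+r) = 5.24.
Round up to a whole number of payments: n = 6.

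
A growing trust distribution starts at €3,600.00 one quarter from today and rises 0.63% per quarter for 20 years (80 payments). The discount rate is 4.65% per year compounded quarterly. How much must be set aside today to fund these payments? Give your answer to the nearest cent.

Periodic rate r = 0.0465/4 per quarter; n is counted in quarters.
Growing ordinary annuity: PV = PMT₁ × [1 − ((1+g)/(1+r))^n] / (r − g) = 3,600 × [1 − ((1+0.0063)/(1+r))^80] / (r − 0.0063) = €232,839.32.

€232,839.32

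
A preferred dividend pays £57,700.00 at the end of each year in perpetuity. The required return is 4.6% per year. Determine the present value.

£1,254,347.83

Periodic rate r = 0.046 per year.
Level perpetuity: PV = PMT / r = 57,700 / (0.046) = £1,254,347.83.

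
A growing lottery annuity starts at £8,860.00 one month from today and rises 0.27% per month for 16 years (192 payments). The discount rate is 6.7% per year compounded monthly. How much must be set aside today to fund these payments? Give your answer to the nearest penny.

Periodic rate r = 0.067/12 per month; n is counted in months.
Growing ordinary annuity: PV = PMT₁ × [1 − ((1+g)/(1+r))^n] / (r − g) = 8,860 × [1 − ((1+0.0027)/(1+r))^192] / (r − 0.0027) = £1,302,295.67.

£1,302,295.67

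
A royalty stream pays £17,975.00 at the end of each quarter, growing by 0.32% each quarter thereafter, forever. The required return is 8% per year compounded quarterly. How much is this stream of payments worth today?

Periodic rate r = 0.08/4 per quarter.
Growing perpetuity (Gordon): PV = PMT₁ / (r − g) = 17,975 / (r − 0.0032) = £1,069,940.48.

£1,069,940.48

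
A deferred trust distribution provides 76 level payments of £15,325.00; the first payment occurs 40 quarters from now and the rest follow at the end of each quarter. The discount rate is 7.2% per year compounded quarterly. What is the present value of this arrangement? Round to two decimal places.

Ordinary annuity of 76 payments, first payment at period 40.
Periodic rate r = 0.072/4 per quarter; n is counted in quarters.
The ordinary-annuity PV formula values the stream one period before the first payment (period 39); discount that back 39 periods:
PV₀ = 15,325 × [1 − (1+r)^−76] / r × (1+r)^−39 = £315,155.72

£315,155.72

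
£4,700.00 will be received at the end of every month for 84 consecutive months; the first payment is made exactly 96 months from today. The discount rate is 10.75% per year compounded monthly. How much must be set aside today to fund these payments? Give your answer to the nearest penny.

Ordinary annuity of 84 payments, first payment at period 96.
Periodic rate r = 0.1075/12 per month; n is counted in months.
The ordinary-annuity PV formula values the stream one period before the first payment (period 95); discount that back 95 periods:
PV₀ = 4,700 × [1 − (1+r)^−84] / r × (1+r)^−95 = £118,553.66

£118,553.66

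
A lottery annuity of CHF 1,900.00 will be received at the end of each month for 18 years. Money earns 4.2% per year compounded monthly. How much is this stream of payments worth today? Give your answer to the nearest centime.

This is an ordinary annuity: 216 payments of CHF 1,900.00 at the end of each month.
Periodic rate r = 0.042/12 per month; n is counted in months.
PV = PMT × [(1 − (1+r)^−n)/r] = 1,900 × [1 − (1+r)^−216] / r = CHF 287,626.88

CHF 287,626.88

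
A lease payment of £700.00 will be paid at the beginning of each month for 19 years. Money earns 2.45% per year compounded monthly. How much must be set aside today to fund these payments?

£127,762.33

This is an annuity due: 228 payments of £700.00 at the beginning of each month.
Periodic rate r = 0.0245/12 per month; n is counted in months.
PV = PMT × [(1 − (1+r)^−n)/r] × (1+r) = 700 × [1 − (1+r)^−228] / r × (1+r) = £127,762.33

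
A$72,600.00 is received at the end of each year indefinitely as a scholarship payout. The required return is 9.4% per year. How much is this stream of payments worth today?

Periodic rate r = 0.094 per year.
Level perpetuity: PV = PMT / r = 72,600 / (0.094) = A$772,340.43.

A$772,340.43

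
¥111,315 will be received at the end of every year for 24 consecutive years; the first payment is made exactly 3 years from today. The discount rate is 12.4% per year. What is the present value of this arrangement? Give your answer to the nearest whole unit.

Ordinary annuity of 24 payments, first payment at period 3.
Periodic rate r = 0.124 per year.
The ordinary-annuity PV formula values the stream one period before the first payment (period 2); discount that back 2 periods:
PV₀ = 111,315 × [1 − (1+r)^−24] / r × (1+r)^−2 = ¥667,584

¥667,584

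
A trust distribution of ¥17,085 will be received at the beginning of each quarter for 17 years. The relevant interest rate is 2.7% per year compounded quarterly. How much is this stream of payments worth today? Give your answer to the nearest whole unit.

This is an annuity due: 68 payments of ¥17,085 at the beginning of each quarter.
Periodic rate r = 0.027/4 per quarter; n is counted in quarters.
PV = PMT × [(1 − (1+r)^−n)/r] × (1+r) = 17,085 × [1 − (1+r)^−68] / r × (1+r) = ¥935,467

¥935,467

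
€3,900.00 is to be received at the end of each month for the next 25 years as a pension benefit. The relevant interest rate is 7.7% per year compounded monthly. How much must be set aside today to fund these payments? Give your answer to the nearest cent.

€518,583.13

This is an ordinary annuity: 300 payments of €3,900.00 at the end of each month.
Periodic rate r = 0.077/12 per month; n is counted in months.
PV = PMT × [(1 − (1+r)^−n)/r] = 3,900 × [1 − (1+r)^−300] / r = €518,583.13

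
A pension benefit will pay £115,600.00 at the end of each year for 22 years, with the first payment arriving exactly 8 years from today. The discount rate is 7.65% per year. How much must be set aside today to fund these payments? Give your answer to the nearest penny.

Ordinary annuity of 22 payments, first payment at period 8.
Periodic rate r = 0.0765 per year.
The ordinary-annuity PV formula values the stream one period before the first payment (period 7); discount that back 7 periods:
PV₀ = 115,600 × [1 − (1+r)^−22] / r × (1+r)^−7 = £723,790.11

£723,790.11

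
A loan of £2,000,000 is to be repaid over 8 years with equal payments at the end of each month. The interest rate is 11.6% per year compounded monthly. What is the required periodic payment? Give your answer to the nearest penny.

Level ordinary annuity; solve PV = PMT × [(1 − (1+r)^−n)/r] for PMT.
Periodic rate r = 0.116/12 per month; n is counted in months.
With n = 96: PMT = 2,000,000 / ([(1 − (1+r)^−n)/r]) = £32,067.73

£32,067.73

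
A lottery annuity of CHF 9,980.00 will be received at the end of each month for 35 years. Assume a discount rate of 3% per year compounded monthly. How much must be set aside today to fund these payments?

CHF 2,593,216.86

This is an ordinary annuity: 420 payments of CHF 9,980.00 at the end of each month.
Periodic rate r = 0.03/12 per month; n is counted in months.
PV = PMT × [(1 − (1+r)^−n)/r] = 9,980 × [1 − (1+r)^−420] / r = CHF 2,593,216.86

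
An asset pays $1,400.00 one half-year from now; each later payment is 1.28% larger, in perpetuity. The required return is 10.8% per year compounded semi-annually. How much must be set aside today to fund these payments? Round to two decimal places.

$33,980.58

Periodic rate r = 0.108/2 per half-year.
Growing perpetuity (Gordon): PV = PMT₁ / (r − g) = 1,400 / (r − 0.0128) = $33,980.58.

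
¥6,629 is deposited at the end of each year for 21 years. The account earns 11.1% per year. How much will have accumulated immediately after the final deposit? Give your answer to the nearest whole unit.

This is an ordinary annuity: 21 deposits of ¥6,629 at the end of each year.
Periodic rate r = 0.111 per year.
FV = PMT × [((1+r)^n − 1)/r] = 6,629 × [(1+r)^21 − 1] / r = ¥484,933

¥484,933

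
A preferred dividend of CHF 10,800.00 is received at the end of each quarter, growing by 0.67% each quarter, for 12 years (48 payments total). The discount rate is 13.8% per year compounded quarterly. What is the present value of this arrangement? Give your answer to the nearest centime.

Periodic rate r = 0.138/4 per quarter; n is counted in quarters.
Growing ordinary annuity: PV = PMT₁ × [1 − ((1+g)/(1+r))^n] / (r − g) = 10,800 × [1 − ((1+0.0067)/(1+r))^48] / (r − 0.0067) = CHF 283,409.59.

CHF 283,409.59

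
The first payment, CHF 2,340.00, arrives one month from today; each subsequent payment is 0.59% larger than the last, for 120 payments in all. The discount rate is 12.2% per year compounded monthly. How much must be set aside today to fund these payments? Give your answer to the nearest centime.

Periodic rate r = 0.122/12 per month; n is counted in months.
Growing ordinary annuity: PV = PMT₁ × [1 − ((1+g)/(1+r))^n] / (r − g) = 2,340 × [1 − ((1+0.0059)/(1+r))^120] / (r − 0.0059) = CHF 218,417.63.

CHF 218,417.63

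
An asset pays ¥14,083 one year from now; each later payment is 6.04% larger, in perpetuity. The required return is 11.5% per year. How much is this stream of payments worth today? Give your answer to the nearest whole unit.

¥257,930

Periodic rate r = 0.115 per year.
Growing perpetuity (Gordon): PV = PMT₁ / (r − g) = 14,083 / (r − 0.0604) = ¥257,930.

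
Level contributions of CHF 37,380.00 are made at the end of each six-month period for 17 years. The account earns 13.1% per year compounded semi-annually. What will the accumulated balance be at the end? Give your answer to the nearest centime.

This is an ordinary annuity: 34 deposits of CHF 37,380.00 at the end of each six-month period.
Periodic rate r = 0.131/2 per half-year; n is counted in half-years.
FV = PMT × [((1+r)^n − 1)/r] = 37,380 × [(1+r)^34 − 1] / r = CHF 4,363,498.05

CHF 4,363,498.05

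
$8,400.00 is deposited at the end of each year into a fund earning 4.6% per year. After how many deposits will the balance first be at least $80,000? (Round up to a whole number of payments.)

Periodic rate r = 0.046 per year.
Ordinary annuity FV: 80,000 = 8,400 × [((1+r)^n − 1)/r].
(1+r)^n = 1 + 80,000 × r / 8,400, so n = ln(1 + 80,000·r/8,400) / ln(1+r) = 8.08.
Round up to a whole number of payments: n = 9.

9 payments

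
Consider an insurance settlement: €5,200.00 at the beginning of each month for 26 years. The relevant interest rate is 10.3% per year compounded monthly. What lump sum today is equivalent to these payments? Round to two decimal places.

€568,565.09

This is an annuity due: 312 payments of €5,200.00 at the beginning of each month.
Periodic rate r = 0.103/12 per month; n is counted in months.
PV = PMT × [(1 − (1+r)^−n)/r] × (1+r) = 5,200 × [1 − (1+r)^−312] / r × (1+r) = €568,565.09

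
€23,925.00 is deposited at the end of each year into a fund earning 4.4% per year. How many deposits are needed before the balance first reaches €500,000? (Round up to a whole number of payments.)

16 payments

Periodic rate r = 0.044 per year.
Ordinary annuity FV: 500,000 = 23,925 × [((1+r)^n − 1)/r].
(1+r)^n = 1 + 500,000 × r / 23,925, so n = ln(1 + 500,000·r/23,925) / ln(1+r) = 15.14.
Round up to a whole number of payments: n = 16.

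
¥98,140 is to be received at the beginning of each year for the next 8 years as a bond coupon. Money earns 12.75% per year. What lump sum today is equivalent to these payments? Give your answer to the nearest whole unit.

This is an annuity due: 8 payments of ¥98,140 at the beginning of each year.
Periodic rate r = 0.1275 per year.
PV = PMT × [(1 − (1+r)^−n)/r] × (1+r) = 98,140 × [1 − (1+r)^−8] / r × (1+r) = ¥535,573

¥535,573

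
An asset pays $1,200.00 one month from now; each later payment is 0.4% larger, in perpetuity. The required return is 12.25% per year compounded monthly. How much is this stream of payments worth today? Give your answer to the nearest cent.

$193,288.59

Periodic rate r = 0.1225/12 per month.
Growing perpetuity (Gordon): PV = PMT₁ / (r − g) = 1,200 / (r − 0.004) = $193,288.59.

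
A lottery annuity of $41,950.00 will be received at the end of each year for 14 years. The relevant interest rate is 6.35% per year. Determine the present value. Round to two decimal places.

This is an ordinary annuity: 14 payments of $41,950.00 at the end of each year.
Periodic rate r = 0.0635 per year.
PV = PMT × [(1 − (1+r)^−n)/r] = 41,950 × [1 − (1+r)^−14] / r = $381,611.22

$381,611.22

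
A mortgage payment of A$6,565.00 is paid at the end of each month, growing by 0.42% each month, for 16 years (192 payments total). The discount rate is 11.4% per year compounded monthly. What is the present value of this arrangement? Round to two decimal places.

Periodic rate r = 0.114/12 per month; n is counted in months.
Growing ordinary annuity: PV = PMT₁ × [1 − ((1+g)/(1+r))^n] / (r − g) = 6,565 × [1 − ((1+0.0042)/(1+r))^192] / (r − 0.0042) = A$787,835.07.

A$787,835.07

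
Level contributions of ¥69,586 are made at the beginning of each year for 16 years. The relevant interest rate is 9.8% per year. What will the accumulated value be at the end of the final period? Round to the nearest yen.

This is an annuity due: 16 deposits of ¥69,586 at the beginning of each year.
Periodic rate r = 0.098 per year.
FV = PMT × [((1+r)^n − 1)/r] × (1+r) = 69,586 × [(1+r)^16 − 1] / r × (1+r) = ¥2,700,003

¥2,700,003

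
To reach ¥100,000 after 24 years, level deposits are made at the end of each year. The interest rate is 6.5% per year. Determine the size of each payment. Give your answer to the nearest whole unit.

¥1,840

Level ordinary annuity; solve FV = PMT × [((1+r)^n − 1)/r] for PMT.
Periodic rate r = 0.065 per year.
With n = 24: PMT = 100,000 / ([((1+r)^n − 1)/r]) = ¥1,840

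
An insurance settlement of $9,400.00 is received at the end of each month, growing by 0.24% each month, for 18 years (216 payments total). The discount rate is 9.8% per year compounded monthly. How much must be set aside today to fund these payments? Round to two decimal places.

$1,157,899.80

Periodic rate r = 0.098/12 per month; n is counted in months.
Growing ordinary annuity: PV = PMT₁ × [1 − ((1+g)/(1+r))^n] / (r − g) = 9,400 × [1 − ((1+0.0024)/(1+r))^216] / (r − 0.0024) = $1,157,899.80.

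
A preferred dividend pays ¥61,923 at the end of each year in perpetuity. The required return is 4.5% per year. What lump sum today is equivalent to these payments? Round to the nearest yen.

Periodic rate r = 0.045 per year.
Level perpetuity: PV = PMT / r = 61,923 / (0.045) = ¥1,376,067.

¥1,376,067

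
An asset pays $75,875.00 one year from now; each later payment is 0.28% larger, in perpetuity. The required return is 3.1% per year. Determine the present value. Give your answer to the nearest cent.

Periodic rate r = 0.031 per year.
Growing perpetuity (Gordon): PV = PMT₁ / (r − g) = 75,875 / (r − 0.0028) = $2,690,602.84.

$2,690,602.84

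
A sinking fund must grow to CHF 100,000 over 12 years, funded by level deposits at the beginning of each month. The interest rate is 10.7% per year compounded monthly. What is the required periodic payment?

CHF 341.16

Level annuity due; solve FV = PMT × [((1+r)^n − 1)/r] × (1+r) for PMT.
Periodic rate r = 0.107/12 per month; n is counted in months.
With n = 144: PMT = 100,000 / ([((1+r)^n − 1)/r] × (1+r)) = CHF 341.16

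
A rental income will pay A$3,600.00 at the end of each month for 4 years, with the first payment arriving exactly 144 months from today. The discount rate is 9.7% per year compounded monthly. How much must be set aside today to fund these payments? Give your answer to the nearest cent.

A$45,142.83

Ordinary annuity of 48 payments, first payment at period 144.
Periodic rate r = 0.097/12 per month; n is counted in months.
The ordinary-annuity PV formula values the stream one period before the first payment (period 143); discount that back 143 periods:
PV₀ = 3,600 × [1 − (1+r)^−48] / r × (1+r)^−143 = A$45,142.83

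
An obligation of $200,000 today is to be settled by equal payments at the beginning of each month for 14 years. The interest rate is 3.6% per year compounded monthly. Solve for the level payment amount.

$1,512.78

Level annuity due; solve PV = PMT × [(1 − (1+r)^−n)/r] × (1+r) for PMT.
Periodic rate r = 0.036/12 per month; n is counted in months.
With n = 168: PMT = 200,000 / ([(1 − (1+r)^−n)/r] × (1+r)) = $1,512.78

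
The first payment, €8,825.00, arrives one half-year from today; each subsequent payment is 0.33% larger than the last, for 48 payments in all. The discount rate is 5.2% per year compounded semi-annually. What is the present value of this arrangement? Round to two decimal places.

€255,937.02

Periodic rate r = 0.052/2 per half-year; n is counted in half-years.
Growing ordinary annuity: PV = PMT₁ × [1 − ((1+g)/(1+r))^n] / (r − g) = 8,825 × [1 − ((1+0.0033)/(1+r))^48] / (r − 0.0033) = €255,937.02.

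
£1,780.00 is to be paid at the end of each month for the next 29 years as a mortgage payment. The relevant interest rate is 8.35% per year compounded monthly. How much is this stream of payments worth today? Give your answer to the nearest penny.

This is an ordinary annuity: 348 payments of £1,780.00 at the end of each month.
Periodic rate r = 0.0835/12 per month; n is counted in months.
PV = PMT × [(1 − (1+r)^−n)/r] = 1,780 × [1 − (1+r)^−348] / r = £232,904.31

£232,904.31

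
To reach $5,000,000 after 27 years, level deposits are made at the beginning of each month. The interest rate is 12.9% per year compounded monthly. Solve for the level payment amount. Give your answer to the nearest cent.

$1,717.78

Level annuity due; solve FV = PMT × [((1+r)^n − 1)/r] × (1+r) for PMT.
Periodic rate r = 0.129/12 per month; n is counted in months.
With n = 324: PMT = 5,000,000 / ([((1+r)^n − 1)/r] × (1+r)) = $1,717.78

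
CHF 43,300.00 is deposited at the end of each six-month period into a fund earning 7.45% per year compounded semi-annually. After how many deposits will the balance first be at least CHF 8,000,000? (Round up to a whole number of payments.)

Periodic rate r = 0.0745/2 per half-year; n is counted in half-years.
Ordinary annuity FV: 8,000,000 = 43,300 × [((1+r)^n − 1)/r].
(1+r)^n = 1 + 8,000,000 × r / 43,300, so n = ln(1 + 8,000,000·r/43,300) / ln(1+r) = 56.45.
Round up to a whole number of payments: n = 57.

57 payments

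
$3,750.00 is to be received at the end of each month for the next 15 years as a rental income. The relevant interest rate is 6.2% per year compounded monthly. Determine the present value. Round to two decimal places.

This is an ordinary annuity: 180 payments of $3,750.00 at the end of each month.
Periodic rate r = 0.062/12 per month; n is counted in months.
PV = PMT × [(1 − (1+r)^−n)/r] = 3,750 × [1 − (1+r)^−180] / r = $438,750.36

$438,750.36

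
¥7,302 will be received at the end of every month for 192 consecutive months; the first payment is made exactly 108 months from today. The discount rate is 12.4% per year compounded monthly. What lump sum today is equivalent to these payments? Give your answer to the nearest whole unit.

¥202,545

Ordinary annuity of 192 payments, first payment at period 108.
Periodic rate r = 0.124/12 per month; n is counted in months.
The ordinary-annuity PV formula values the stream one period before the first payment (period 107); discount that back 107 periods:
PV₀ = 7,302 × [1 − (1+r)^−192] / r × (1+r)^−107 = ¥202,545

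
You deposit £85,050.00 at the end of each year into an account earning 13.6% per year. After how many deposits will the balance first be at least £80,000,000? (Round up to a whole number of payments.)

Periodic rate r = 0.136 per year.
Ordinary annuity FV: 80,000,000 = 85,050 × [((1+r)^n − 1)/r].
(1+r)^n = 1 + 80,000,000 × r / 85,050, so n = ln(1 + 80,000,000·r/85,050) / ln(1+r) = 38.11.
Round up to a whole number of payments: n = 39.

39 payments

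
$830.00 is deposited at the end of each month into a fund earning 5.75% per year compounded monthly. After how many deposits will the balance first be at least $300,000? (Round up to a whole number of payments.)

Periodic rate r = 0.0575/12 per month; n is counted in months.
Ordinary annuity FV: 300,000 = 830 × [((1+r)^n − 1)/r].
(1+r)^n = 1 + 300,000 × r / 830, so n = ln(1 + 300,000·r/830) / ln(1+r) = 210.24.
Round up to a whole number of payments: n = 211.

211 payments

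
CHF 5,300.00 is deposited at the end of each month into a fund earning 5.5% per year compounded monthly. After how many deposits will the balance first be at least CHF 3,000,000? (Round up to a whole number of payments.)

280 payments

Periodic rate r = 0.055/12 per month; n is counted in months.
Ordinary annuity FV: 3,000,000 = 5,300 × [((1+r)^n − 1)/r].
(1+r)^n = 1 + 3,000,000 × r / 5,300, so n = ln(1 + 3,000,000·r/5,300) / ln(1+r) = 279.77.
Round up to a whole number of payments: n = 280.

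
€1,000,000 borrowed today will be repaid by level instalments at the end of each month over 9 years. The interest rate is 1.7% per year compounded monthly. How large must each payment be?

Level ordinary annuity; solve PV = PMT × [(1 − (1+r)^−n)/r] for PMT.
Periodic rate r = 0.017/12 per month; n is counted in months.
With n = 108: PMT = 1,000,000 / ([(1 − (1+r)^−n)/r]) = €9,992.19

€9,992.19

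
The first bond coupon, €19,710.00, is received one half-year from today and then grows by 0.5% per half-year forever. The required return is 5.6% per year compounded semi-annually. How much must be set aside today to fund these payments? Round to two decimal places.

€856,956.52

Periodic rate r = 0.056/2 per half-year.
Growing perpetuity (Gordon): PV = PMT₁ / (r − g) = 19,710 / (r − 0.005) = €856,956.52.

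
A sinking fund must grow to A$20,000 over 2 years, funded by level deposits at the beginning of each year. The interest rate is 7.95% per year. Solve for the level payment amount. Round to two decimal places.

A$8,909.40

Level annuity due; solve FV = PMT × [((1+r)^n − 1)/r] × (1+r) for PMT.
Periodic rate r = 0.0795 per year.
With n = 2: PMT = 20,000 / ([((1+r)^n − 1)/r] × (1+r)) = A$8,909.40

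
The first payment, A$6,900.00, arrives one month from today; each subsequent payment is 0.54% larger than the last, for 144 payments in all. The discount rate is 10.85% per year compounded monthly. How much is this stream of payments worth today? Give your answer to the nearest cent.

Periodic rate r = 0.1085/12 per month; n is counted in months.
Growing ordinary annuity: PV = PMT₁ × [1 − ((1+g)/(1+r))^n] / (r − g) = 6,900 × [1 − ((1+0.0054)/(1+r))^144] / (r − 0.0054) = A$768,998.81.

A$768,998.81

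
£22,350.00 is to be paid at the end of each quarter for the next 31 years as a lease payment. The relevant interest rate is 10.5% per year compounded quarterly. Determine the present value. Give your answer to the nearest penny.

This is an ordinary annuity: 124 payments of £22,350.00 at the end of each quarter.
Periodic rate r = 0.105/4 per quarter; n is counted in quarters.
PV = PMT × [(1 − (1+r)^−n)/r] = 22,350 × [1 − (1+r)^−124] / r = £817,171.11

£817,171.11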